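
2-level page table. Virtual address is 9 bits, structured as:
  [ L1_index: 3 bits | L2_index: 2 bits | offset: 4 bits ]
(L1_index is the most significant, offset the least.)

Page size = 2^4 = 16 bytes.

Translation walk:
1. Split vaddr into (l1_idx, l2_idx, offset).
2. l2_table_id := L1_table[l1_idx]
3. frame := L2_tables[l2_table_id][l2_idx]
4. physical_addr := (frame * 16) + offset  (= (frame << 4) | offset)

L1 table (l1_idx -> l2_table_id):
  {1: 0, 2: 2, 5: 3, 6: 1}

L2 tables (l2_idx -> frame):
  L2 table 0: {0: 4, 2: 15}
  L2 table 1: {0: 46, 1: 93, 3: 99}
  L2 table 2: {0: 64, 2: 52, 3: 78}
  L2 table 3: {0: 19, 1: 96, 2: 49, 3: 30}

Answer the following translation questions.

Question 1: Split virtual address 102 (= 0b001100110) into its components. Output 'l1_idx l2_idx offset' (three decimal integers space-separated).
vaddr = 102 = 0b001100110
  top 3 bits -> l1_idx = 1
  next 2 bits -> l2_idx = 2
  bottom 4 bits -> offset = 6

Answer: 1 2 6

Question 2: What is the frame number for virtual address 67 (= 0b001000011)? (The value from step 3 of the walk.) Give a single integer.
Answer: 4

Derivation:
vaddr = 67: l1_idx=1, l2_idx=0
L1[1] = 0; L2[0][0] = 4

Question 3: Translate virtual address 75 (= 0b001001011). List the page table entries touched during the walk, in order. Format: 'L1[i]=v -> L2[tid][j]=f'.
vaddr = 75 = 0b001001011
Split: l1_idx=1, l2_idx=0, offset=11

Answer: L1[1]=0 -> L2[0][0]=4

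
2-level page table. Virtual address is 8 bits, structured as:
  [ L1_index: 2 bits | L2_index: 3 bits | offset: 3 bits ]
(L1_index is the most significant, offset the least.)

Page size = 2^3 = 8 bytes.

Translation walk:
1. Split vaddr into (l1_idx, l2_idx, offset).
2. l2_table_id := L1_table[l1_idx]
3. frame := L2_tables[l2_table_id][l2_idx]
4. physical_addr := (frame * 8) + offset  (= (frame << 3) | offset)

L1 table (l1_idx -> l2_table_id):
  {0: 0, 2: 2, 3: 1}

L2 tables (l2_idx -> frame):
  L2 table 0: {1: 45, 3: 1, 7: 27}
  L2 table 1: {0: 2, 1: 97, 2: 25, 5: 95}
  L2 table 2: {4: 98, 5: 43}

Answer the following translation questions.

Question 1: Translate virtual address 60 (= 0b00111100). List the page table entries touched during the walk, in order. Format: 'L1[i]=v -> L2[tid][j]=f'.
Answer: L1[0]=0 -> L2[0][7]=27

Derivation:
vaddr = 60 = 0b00111100
Split: l1_idx=0, l2_idx=7, offset=4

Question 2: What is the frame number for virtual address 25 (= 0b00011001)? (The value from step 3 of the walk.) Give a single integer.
Answer: 1

Derivation:
vaddr = 25: l1_idx=0, l2_idx=3
L1[0] = 0; L2[0][3] = 1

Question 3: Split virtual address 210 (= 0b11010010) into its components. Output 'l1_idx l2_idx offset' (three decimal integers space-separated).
vaddr = 210 = 0b11010010
  top 2 bits -> l1_idx = 3
  next 3 bits -> l2_idx = 2
  bottom 3 bits -> offset = 2

Answer: 3 2 2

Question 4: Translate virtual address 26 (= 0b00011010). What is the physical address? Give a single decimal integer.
Answer: 10

Derivation:
vaddr = 26 = 0b00011010
Split: l1_idx=0, l2_idx=3, offset=2
L1[0] = 0
L2[0][3] = 1
paddr = 1 * 8 + 2 = 10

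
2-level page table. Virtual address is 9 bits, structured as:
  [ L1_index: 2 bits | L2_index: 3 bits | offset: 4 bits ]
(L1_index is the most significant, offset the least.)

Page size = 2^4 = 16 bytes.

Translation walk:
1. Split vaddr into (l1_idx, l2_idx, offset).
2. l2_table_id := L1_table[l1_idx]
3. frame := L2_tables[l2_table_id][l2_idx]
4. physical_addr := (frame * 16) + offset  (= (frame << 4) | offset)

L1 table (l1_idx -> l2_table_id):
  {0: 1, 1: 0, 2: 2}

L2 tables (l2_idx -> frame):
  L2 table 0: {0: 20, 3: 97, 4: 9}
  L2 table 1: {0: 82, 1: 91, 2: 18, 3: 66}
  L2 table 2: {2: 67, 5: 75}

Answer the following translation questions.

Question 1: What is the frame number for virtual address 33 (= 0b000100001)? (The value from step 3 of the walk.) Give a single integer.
vaddr = 33: l1_idx=0, l2_idx=2
L1[0] = 1; L2[1][2] = 18

Answer: 18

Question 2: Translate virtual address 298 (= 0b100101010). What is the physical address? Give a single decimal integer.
vaddr = 298 = 0b100101010
Split: l1_idx=2, l2_idx=2, offset=10
L1[2] = 2
L2[2][2] = 67
paddr = 67 * 16 + 10 = 1082

Answer: 1082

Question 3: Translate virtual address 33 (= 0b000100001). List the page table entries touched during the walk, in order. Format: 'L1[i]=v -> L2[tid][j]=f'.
vaddr = 33 = 0b000100001
Split: l1_idx=0, l2_idx=2, offset=1

Answer: L1[0]=1 -> L2[1][2]=18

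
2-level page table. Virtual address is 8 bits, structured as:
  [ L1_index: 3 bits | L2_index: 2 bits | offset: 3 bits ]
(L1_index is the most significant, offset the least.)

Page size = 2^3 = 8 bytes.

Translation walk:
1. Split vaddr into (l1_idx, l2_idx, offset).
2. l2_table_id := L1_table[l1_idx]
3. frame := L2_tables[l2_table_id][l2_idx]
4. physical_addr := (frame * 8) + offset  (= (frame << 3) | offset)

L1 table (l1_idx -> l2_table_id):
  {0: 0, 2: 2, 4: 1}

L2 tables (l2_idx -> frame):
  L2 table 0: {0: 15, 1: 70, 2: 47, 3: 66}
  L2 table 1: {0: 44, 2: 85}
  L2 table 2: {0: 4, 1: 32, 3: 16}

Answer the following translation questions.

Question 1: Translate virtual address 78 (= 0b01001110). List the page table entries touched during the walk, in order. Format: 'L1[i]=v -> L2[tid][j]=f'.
vaddr = 78 = 0b01001110
Split: l1_idx=2, l2_idx=1, offset=6

Answer: L1[2]=2 -> L2[2][1]=32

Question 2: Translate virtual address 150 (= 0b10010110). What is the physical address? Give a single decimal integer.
Answer: 686

Derivation:
vaddr = 150 = 0b10010110
Split: l1_idx=4, l2_idx=2, offset=6
L1[4] = 1
L2[1][2] = 85
paddr = 85 * 8 + 6 = 686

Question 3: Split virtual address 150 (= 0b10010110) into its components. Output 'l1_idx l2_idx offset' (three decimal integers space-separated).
vaddr = 150 = 0b10010110
  top 3 bits -> l1_idx = 4
  next 2 bits -> l2_idx = 2
  bottom 3 bits -> offset = 6

Answer: 4 2 6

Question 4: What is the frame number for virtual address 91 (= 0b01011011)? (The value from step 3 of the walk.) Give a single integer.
vaddr = 91: l1_idx=2, l2_idx=3
L1[2] = 2; L2[2][3] = 16

Answer: 16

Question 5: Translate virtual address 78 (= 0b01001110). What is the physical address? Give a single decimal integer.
vaddr = 78 = 0b01001110
Split: l1_idx=2, l2_idx=1, offset=6
L1[2] = 2
L2[2][1] = 32
paddr = 32 * 8 + 6 = 262

Answer: 262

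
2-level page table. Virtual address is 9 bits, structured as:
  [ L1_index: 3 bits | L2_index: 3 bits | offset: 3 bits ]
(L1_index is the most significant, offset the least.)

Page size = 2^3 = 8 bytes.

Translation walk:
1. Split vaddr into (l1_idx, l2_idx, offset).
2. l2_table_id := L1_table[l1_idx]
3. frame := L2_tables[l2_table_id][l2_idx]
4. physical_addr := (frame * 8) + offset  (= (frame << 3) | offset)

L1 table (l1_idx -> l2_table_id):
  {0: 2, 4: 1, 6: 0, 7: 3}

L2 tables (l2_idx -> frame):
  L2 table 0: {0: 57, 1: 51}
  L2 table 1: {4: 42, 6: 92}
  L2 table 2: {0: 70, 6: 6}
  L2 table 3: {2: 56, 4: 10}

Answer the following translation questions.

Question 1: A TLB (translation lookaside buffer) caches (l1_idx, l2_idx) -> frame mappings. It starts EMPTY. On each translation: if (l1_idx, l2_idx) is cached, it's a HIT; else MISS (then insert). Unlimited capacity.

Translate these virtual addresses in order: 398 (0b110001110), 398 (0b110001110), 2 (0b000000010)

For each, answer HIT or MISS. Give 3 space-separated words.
Answer: MISS HIT MISS

Derivation:
vaddr=398: (6,1) not in TLB -> MISS, insert
vaddr=398: (6,1) in TLB -> HIT
vaddr=2: (0,0) not in TLB -> MISS, insert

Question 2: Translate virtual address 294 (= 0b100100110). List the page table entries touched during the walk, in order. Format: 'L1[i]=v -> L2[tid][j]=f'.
vaddr = 294 = 0b100100110
Split: l1_idx=4, l2_idx=4, offset=6

Answer: L1[4]=1 -> L2[1][4]=42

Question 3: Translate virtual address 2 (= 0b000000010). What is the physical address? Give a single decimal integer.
vaddr = 2 = 0b000000010
Split: l1_idx=0, l2_idx=0, offset=2
L1[0] = 2
L2[2][0] = 70
paddr = 70 * 8 + 2 = 562

Answer: 562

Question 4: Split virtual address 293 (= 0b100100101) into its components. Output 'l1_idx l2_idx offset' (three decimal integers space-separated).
Answer: 4 4 5

Derivation:
vaddr = 293 = 0b100100101
  top 3 bits -> l1_idx = 4
  next 3 bits -> l2_idx = 4
  bottom 3 bits -> offset = 5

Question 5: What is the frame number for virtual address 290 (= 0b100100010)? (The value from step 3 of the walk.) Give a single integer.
Answer: 42

Derivation:
vaddr = 290: l1_idx=4, l2_idx=4
L1[4] = 1; L2[1][4] = 42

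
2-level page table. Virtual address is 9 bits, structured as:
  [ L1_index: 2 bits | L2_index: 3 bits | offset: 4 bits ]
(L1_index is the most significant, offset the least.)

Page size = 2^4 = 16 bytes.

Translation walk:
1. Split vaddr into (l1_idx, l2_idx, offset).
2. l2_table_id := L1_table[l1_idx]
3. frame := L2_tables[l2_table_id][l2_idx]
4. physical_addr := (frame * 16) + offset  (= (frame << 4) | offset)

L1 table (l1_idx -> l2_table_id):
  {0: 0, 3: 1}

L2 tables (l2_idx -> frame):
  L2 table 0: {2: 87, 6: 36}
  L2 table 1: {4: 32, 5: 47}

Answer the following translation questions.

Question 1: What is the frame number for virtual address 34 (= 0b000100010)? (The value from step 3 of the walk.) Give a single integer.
vaddr = 34: l1_idx=0, l2_idx=2
L1[0] = 0; L2[0][2] = 87

Answer: 87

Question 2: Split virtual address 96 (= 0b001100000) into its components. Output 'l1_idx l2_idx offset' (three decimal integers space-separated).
vaddr = 96 = 0b001100000
  top 2 bits -> l1_idx = 0
  next 3 bits -> l2_idx = 6
  bottom 4 bits -> offset = 0

Answer: 0 6 0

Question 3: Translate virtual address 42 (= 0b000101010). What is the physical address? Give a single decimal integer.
Answer: 1402

Derivation:
vaddr = 42 = 0b000101010
Split: l1_idx=0, l2_idx=2, offset=10
L1[0] = 0
L2[0][2] = 87
paddr = 87 * 16 + 10 = 1402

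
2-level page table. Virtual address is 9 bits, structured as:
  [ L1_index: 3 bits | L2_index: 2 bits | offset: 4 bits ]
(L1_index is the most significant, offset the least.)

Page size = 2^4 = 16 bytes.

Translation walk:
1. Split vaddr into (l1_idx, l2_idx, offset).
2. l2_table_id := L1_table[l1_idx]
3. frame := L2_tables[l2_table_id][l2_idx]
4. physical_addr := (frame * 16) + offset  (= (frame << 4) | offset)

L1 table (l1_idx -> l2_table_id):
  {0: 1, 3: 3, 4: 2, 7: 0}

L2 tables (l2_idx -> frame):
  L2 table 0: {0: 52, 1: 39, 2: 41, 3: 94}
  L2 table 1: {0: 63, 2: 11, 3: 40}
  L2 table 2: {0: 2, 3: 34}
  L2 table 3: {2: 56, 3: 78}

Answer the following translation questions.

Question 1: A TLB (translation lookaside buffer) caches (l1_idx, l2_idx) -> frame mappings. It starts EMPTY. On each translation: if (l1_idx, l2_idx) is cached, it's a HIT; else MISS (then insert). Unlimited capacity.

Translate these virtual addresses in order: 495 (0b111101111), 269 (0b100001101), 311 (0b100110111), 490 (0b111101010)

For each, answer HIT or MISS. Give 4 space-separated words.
Answer: MISS MISS MISS HIT

Derivation:
vaddr=495: (7,2) not in TLB -> MISS, insert
vaddr=269: (4,0) not in TLB -> MISS, insert
vaddr=311: (4,3) not in TLB -> MISS, insert
vaddr=490: (7,2) in TLB -> HIT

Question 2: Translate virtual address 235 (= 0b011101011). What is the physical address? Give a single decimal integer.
Answer: 907

Derivation:
vaddr = 235 = 0b011101011
Split: l1_idx=3, l2_idx=2, offset=11
L1[3] = 3
L2[3][2] = 56
paddr = 56 * 16 + 11 = 907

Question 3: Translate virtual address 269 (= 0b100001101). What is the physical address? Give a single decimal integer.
Answer: 45

Derivation:
vaddr = 269 = 0b100001101
Split: l1_idx=4, l2_idx=0, offset=13
L1[4] = 2
L2[2][0] = 2
paddr = 2 * 16 + 13 = 45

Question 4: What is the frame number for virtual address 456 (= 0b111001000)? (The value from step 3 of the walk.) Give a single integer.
Answer: 52

Derivation:
vaddr = 456: l1_idx=7, l2_idx=0
L1[7] = 0; L2[0][0] = 52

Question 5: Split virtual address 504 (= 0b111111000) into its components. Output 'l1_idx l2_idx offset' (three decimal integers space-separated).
Answer: 7 3 8

Derivation:
vaddr = 504 = 0b111111000
  top 3 bits -> l1_idx = 7
  next 2 bits -> l2_idx = 3
  bottom 4 bits -> offset = 8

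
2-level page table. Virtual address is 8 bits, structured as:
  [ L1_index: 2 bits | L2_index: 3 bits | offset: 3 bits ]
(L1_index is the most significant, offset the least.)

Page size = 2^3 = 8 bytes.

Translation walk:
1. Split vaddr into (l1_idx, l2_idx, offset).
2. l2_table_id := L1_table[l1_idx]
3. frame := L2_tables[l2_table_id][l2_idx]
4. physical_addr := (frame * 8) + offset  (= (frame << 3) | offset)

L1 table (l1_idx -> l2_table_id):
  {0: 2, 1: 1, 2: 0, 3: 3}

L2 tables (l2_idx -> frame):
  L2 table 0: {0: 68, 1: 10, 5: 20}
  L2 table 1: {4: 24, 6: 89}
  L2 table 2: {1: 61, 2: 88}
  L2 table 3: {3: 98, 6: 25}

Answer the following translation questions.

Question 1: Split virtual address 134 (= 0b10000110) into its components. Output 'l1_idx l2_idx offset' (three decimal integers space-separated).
vaddr = 134 = 0b10000110
  top 2 bits -> l1_idx = 2
  next 3 bits -> l2_idx = 0
  bottom 3 bits -> offset = 6

Answer: 2 0 6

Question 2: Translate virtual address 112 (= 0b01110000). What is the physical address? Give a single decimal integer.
vaddr = 112 = 0b01110000
Split: l1_idx=1, l2_idx=6, offset=0
L1[1] = 1
L2[1][6] = 89
paddr = 89 * 8 + 0 = 712

Answer: 712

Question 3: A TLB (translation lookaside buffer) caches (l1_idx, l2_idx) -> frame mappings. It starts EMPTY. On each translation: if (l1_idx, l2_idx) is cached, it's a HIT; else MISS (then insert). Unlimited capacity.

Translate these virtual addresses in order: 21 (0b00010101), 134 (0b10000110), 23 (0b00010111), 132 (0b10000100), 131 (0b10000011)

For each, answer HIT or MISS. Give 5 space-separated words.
Answer: MISS MISS HIT HIT HIT

Derivation:
vaddr=21: (0,2) not in TLB -> MISS, insert
vaddr=134: (2,0) not in TLB -> MISS, insert
vaddr=23: (0,2) in TLB -> HIT
vaddr=132: (2,0) in TLB -> HIT
vaddr=131: (2,0) in TLB -> HIT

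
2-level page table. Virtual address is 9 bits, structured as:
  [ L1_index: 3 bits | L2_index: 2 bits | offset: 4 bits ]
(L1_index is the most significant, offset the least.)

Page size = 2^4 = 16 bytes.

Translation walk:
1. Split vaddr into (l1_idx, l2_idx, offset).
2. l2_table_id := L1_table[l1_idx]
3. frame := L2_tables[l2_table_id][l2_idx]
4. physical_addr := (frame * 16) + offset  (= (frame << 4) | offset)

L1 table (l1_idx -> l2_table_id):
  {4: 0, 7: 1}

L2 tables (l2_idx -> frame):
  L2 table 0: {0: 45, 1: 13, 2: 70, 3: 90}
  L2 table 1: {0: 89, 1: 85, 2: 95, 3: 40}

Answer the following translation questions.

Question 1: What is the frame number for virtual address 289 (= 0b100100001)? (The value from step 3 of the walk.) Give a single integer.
vaddr = 289: l1_idx=4, l2_idx=2
L1[4] = 0; L2[0][2] = 70

Answer: 70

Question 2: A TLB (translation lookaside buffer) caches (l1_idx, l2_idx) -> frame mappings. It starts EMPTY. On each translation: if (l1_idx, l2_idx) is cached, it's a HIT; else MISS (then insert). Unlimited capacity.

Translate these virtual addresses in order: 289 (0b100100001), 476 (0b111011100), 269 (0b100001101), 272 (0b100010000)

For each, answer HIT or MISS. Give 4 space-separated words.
vaddr=289: (4,2) not in TLB -> MISS, insert
vaddr=476: (7,1) not in TLB -> MISS, insert
vaddr=269: (4,0) not in TLB -> MISS, insert
vaddr=272: (4,1) not in TLB -> MISS, insert

Answer: MISS MISS MISS MISS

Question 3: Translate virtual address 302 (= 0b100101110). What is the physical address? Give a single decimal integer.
vaddr = 302 = 0b100101110
Split: l1_idx=4, l2_idx=2, offset=14
L1[4] = 0
L2[0][2] = 70
paddr = 70 * 16 + 14 = 1134

Answer: 1134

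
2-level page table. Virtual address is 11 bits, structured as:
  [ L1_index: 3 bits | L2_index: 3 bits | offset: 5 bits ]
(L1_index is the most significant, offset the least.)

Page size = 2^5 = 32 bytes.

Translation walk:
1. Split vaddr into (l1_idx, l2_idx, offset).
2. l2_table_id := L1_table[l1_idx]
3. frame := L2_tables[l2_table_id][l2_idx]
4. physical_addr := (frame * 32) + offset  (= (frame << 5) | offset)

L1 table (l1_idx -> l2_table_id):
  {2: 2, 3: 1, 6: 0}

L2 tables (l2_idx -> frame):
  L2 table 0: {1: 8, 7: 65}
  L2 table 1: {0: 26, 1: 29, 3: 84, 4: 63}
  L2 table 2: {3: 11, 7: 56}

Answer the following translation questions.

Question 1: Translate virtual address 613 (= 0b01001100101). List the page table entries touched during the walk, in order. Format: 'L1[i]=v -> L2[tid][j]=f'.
Answer: L1[2]=2 -> L2[2][3]=11

Derivation:
vaddr = 613 = 0b01001100101
Split: l1_idx=2, l2_idx=3, offset=5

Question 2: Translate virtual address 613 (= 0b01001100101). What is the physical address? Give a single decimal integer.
Answer: 357

Derivation:
vaddr = 613 = 0b01001100101
Split: l1_idx=2, l2_idx=3, offset=5
L1[2] = 2
L2[2][3] = 11
paddr = 11 * 32 + 5 = 357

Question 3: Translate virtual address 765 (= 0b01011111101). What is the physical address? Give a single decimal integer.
vaddr = 765 = 0b01011111101
Split: l1_idx=2, l2_idx=7, offset=29
L1[2] = 2
L2[2][7] = 56
paddr = 56 * 32 + 29 = 1821

Answer: 1821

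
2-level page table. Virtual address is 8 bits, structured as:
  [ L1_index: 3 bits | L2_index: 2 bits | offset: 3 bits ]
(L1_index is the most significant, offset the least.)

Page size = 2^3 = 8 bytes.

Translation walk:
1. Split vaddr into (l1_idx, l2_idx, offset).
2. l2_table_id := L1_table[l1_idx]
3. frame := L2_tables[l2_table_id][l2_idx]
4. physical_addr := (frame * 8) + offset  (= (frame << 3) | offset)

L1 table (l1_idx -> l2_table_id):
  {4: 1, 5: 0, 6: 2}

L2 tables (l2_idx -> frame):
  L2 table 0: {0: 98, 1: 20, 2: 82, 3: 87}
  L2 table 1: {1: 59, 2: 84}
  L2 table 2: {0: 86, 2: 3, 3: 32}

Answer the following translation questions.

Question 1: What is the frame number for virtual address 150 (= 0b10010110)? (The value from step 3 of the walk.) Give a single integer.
Answer: 84

Derivation:
vaddr = 150: l1_idx=4, l2_idx=2
L1[4] = 1; L2[1][2] = 84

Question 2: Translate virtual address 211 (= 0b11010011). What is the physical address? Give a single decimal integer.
vaddr = 211 = 0b11010011
Split: l1_idx=6, l2_idx=2, offset=3
L1[6] = 2
L2[2][2] = 3
paddr = 3 * 8 + 3 = 27

Answer: 27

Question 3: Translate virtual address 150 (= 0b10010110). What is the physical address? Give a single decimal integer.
Answer: 678

Derivation:
vaddr = 150 = 0b10010110
Split: l1_idx=4, l2_idx=2, offset=6
L1[4] = 1
L2[1][2] = 84
paddr = 84 * 8 + 6 = 678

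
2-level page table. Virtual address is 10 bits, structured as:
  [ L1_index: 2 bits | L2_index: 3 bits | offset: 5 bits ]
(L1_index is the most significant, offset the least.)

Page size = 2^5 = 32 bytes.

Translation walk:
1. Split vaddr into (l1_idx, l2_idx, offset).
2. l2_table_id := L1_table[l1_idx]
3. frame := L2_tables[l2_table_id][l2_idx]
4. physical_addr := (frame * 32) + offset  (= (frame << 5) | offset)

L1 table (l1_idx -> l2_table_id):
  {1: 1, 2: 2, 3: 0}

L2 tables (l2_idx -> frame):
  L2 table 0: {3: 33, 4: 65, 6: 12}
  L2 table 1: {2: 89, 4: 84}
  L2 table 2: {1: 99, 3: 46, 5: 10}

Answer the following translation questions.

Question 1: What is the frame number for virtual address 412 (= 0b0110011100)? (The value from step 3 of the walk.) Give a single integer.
vaddr = 412: l1_idx=1, l2_idx=4
L1[1] = 1; L2[1][4] = 84

Answer: 84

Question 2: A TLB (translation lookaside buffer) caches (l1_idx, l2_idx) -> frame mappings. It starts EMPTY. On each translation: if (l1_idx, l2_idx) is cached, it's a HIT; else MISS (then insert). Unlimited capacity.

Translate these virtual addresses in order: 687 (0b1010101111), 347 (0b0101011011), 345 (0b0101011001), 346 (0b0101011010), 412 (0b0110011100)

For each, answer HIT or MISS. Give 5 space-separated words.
vaddr=687: (2,5) not in TLB -> MISS, insert
vaddr=347: (1,2) not in TLB -> MISS, insert
vaddr=345: (1,2) in TLB -> HIT
vaddr=346: (1,2) in TLB -> HIT
vaddr=412: (1,4) not in TLB -> MISS, insert

Answer: MISS MISS HIT HIT MISS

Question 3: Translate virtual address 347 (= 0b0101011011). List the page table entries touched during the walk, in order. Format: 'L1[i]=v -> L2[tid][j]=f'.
Answer: L1[1]=1 -> L2[1][2]=89

Derivation:
vaddr = 347 = 0b0101011011
Split: l1_idx=1, l2_idx=2, offset=27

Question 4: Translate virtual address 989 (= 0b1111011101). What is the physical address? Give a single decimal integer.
vaddr = 989 = 0b1111011101
Split: l1_idx=3, l2_idx=6, offset=29
L1[3] = 0
L2[0][6] = 12
paddr = 12 * 32 + 29 = 413

Answer: 413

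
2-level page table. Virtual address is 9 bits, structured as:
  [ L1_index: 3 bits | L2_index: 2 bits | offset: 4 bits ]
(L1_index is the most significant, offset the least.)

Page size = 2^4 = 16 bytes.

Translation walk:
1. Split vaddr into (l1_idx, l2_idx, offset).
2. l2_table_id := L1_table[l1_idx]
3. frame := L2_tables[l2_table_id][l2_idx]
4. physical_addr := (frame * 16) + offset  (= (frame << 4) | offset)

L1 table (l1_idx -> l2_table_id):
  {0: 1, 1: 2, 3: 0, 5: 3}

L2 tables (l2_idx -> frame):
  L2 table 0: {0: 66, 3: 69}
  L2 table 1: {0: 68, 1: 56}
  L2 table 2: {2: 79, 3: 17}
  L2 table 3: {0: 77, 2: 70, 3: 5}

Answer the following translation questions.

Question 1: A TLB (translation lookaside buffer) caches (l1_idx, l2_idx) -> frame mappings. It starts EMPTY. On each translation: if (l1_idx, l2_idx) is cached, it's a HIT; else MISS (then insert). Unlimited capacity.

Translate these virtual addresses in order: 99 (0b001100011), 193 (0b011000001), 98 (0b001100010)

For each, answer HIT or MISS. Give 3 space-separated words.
vaddr=99: (1,2) not in TLB -> MISS, insert
vaddr=193: (3,0) not in TLB -> MISS, insert
vaddr=98: (1,2) in TLB -> HIT

Answer: MISS MISS HIT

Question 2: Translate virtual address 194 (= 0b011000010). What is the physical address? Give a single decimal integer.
vaddr = 194 = 0b011000010
Split: l1_idx=3, l2_idx=0, offset=2
L1[3] = 0
L2[0][0] = 66
paddr = 66 * 16 + 2 = 1058

Answer: 1058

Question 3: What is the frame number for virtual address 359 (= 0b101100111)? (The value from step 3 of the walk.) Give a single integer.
vaddr = 359: l1_idx=5, l2_idx=2
L1[5] = 3; L2[3][2] = 70

Answer: 70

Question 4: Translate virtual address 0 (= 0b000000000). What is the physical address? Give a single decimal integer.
vaddr = 0 = 0b000000000
Split: l1_idx=0, l2_idx=0, offset=0
L1[0] = 1
L2[1][0] = 68
paddr = 68 * 16 + 0 = 1088

Answer: 1088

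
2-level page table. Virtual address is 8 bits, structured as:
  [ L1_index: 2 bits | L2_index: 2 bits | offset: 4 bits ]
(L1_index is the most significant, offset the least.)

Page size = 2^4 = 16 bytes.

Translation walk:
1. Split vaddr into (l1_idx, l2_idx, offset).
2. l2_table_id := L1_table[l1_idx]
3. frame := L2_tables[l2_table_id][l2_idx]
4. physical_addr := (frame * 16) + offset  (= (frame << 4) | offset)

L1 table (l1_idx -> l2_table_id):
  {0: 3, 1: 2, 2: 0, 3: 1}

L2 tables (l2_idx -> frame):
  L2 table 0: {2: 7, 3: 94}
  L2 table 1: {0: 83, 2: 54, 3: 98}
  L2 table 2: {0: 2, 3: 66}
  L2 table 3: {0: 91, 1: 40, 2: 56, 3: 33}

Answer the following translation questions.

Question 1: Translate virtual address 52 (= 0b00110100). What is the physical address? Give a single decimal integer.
vaddr = 52 = 0b00110100
Split: l1_idx=0, l2_idx=3, offset=4
L1[0] = 3
L2[3][3] = 33
paddr = 33 * 16 + 4 = 532

Answer: 532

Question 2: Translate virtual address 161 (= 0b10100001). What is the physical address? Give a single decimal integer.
Answer: 113

Derivation:
vaddr = 161 = 0b10100001
Split: l1_idx=2, l2_idx=2, offset=1
L1[2] = 0
L2[0][2] = 7
paddr = 7 * 16 + 1 = 113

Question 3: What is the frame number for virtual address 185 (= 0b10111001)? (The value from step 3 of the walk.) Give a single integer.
vaddr = 185: l1_idx=2, l2_idx=3
L1[2] = 0; L2[0][3] = 94

Answer: 94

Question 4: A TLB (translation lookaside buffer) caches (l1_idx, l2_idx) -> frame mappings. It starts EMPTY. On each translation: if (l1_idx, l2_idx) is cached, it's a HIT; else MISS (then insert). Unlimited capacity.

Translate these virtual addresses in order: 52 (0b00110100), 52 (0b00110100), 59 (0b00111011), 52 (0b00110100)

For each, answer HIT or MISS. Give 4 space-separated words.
vaddr=52: (0,3) not in TLB -> MISS, insert
vaddr=52: (0,3) in TLB -> HIT
vaddr=59: (0,3) in TLB -> HIT
vaddr=52: (0,3) in TLB -> HIT

Answer: MISS HIT HIT HIT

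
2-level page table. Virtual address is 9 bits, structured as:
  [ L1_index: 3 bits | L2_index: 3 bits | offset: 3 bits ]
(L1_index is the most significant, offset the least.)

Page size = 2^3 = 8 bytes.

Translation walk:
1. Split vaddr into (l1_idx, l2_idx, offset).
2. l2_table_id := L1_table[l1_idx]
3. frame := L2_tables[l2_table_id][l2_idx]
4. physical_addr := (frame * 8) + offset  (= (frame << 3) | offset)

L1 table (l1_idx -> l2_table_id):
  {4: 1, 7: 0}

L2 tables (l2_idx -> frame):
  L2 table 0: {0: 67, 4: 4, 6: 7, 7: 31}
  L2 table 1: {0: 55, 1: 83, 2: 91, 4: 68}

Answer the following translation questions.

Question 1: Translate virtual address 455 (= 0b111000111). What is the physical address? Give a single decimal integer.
vaddr = 455 = 0b111000111
Split: l1_idx=7, l2_idx=0, offset=7
L1[7] = 0
L2[0][0] = 67
paddr = 67 * 8 + 7 = 543

Answer: 543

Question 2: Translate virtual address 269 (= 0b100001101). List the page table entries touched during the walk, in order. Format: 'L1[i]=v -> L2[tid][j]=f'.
vaddr = 269 = 0b100001101
Split: l1_idx=4, l2_idx=1, offset=5

Answer: L1[4]=1 -> L2[1][1]=83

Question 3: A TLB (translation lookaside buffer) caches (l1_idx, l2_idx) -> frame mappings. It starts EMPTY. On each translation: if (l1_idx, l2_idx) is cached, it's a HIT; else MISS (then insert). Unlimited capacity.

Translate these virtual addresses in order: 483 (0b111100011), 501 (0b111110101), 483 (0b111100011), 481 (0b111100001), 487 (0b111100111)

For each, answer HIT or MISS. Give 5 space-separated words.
vaddr=483: (7,4) not in TLB -> MISS, insert
vaddr=501: (7,6) not in TLB -> MISS, insert
vaddr=483: (7,4) in TLB -> HIT
vaddr=481: (7,4) in TLB -> HIT
vaddr=487: (7,4) in TLB -> HIT

Answer: MISS MISS HIT HIT HIT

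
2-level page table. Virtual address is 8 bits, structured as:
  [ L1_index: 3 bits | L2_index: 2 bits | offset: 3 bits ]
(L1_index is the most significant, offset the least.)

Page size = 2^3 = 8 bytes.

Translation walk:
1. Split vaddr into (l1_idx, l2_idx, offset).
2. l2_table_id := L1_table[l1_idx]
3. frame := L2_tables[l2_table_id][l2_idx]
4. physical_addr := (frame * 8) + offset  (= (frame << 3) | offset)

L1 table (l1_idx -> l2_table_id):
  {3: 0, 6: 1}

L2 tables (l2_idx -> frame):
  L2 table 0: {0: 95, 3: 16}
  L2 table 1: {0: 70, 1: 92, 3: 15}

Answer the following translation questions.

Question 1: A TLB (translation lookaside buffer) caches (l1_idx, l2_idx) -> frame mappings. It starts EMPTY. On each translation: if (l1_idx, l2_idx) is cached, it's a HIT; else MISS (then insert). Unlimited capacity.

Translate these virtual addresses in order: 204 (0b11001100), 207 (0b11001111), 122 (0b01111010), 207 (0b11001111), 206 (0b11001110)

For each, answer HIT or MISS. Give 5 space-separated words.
vaddr=204: (6,1) not in TLB -> MISS, insert
vaddr=207: (6,1) in TLB -> HIT
vaddr=122: (3,3) not in TLB -> MISS, insert
vaddr=207: (6,1) in TLB -> HIT
vaddr=206: (6,1) in TLB -> HIT

Answer: MISS HIT MISS HIT HIT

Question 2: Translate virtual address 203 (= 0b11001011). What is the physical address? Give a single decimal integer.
Answer: 739

Derivation:
vaddr = 203 = 0b11001011
Split: l1_idx=6, l2_idx=1, offset=3
L1[6] = 1
L2[1][1] = 92
paddr = 92 * 8 + 3 = 739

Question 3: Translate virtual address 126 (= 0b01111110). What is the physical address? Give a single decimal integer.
Answer: 134

Derivation:
vaddr = 126 = 0b01111110
Split: l1_idx=3, l2_idx=3, offset=6
L1[3] = 0
L2[0][3] = 16
paddr = 16 * 8 + 6 = 134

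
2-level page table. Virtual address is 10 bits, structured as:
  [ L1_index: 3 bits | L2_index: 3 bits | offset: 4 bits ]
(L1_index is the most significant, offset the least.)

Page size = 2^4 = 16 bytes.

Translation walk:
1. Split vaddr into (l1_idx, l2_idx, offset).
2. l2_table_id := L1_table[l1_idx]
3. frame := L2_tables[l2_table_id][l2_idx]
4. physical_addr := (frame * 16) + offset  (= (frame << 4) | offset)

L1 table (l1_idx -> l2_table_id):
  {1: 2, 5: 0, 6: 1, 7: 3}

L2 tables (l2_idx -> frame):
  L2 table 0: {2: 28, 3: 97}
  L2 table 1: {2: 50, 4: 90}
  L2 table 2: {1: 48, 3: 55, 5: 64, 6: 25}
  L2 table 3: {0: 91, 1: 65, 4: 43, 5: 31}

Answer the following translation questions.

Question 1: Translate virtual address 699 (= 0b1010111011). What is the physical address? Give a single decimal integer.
vaddr = 699 = 0b1010111011
Split: l1_idx=5, l2_idx=3, offset=11
L1[5] = 0
L2[0][3] = 97
paddr = 97 * 16 + 11 = 1563

Answer: 1563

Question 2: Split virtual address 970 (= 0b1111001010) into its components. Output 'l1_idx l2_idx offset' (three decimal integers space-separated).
Answer: 7 4 10

Derivation:
vaddr = 970 = 0b1111001010
  top 3 bits -> l1_idx = 7
  next 3 bits -> l2_idx = 4
  bottom 4 bits -> offset = 10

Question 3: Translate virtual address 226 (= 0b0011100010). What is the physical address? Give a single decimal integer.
Answer: 402

Derivation:
vaddr = 226 = 0b0011100010
Split: l1_idx=1, l2_idx=6, offset=2
L1[1] = 2
L2[2][6] = 25
paddr = 25 * 16 + 2 = 402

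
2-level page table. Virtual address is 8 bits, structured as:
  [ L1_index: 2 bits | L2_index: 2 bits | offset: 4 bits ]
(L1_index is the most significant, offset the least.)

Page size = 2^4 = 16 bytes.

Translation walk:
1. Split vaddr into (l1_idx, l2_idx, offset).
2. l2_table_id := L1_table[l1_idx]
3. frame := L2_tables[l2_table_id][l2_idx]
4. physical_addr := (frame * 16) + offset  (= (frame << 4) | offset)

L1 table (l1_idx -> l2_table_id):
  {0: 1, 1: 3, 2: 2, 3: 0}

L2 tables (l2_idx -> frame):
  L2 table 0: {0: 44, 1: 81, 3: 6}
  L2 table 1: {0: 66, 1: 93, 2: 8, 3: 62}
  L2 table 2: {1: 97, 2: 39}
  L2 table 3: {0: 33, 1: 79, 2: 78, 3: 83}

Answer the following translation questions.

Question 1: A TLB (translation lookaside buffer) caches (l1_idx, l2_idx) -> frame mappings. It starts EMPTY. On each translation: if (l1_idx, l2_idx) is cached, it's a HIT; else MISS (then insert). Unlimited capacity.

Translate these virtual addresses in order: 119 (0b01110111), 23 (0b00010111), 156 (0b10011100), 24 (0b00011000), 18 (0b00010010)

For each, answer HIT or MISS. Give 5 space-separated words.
vaddr=119: (1,3) not in TLB -> MISS, insert
vaddr=23: (0,1) not in TLB -> MISS, insert
vaddr=156: (2,1) not in TLB -> MISS, insert
vaddr=24: (0,1) in TLB -> HIT
vaddr=18: (0,1) in TLB -> HIT

Answer: MISS MISS MISS HIT HIT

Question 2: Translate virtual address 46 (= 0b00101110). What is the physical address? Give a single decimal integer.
Answer: 142

Derivation:
vaddr = 46 = 0b00101110
Split: l1_idx=0, l2_idx=2, offset=14
L1[0] = 1
L2[1][2] = 8
paddr = 8 * 16 + 14 = 142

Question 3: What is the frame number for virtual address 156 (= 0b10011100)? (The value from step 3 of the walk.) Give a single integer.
vaddr = 156: l1_idx=2, l2_idx=1
L1[2] = 2; L2[2][1] = 97

Answer: 97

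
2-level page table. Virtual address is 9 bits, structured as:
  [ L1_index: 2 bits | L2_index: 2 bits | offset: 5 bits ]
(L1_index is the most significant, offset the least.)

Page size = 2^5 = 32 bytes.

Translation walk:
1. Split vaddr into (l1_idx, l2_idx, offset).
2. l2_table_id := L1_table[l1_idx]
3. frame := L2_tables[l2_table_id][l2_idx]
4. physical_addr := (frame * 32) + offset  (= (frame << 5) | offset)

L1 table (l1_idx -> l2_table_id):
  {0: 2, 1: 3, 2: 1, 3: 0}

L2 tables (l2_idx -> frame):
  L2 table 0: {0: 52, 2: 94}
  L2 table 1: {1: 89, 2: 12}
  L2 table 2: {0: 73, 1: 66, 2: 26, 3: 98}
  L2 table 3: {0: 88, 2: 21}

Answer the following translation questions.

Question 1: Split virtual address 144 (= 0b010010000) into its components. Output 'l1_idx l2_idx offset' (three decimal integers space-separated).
vaddr = 144 = 0b010010000
  top 2 bits -> l1_idx = 1
  next 2 bits -> l2_idx = 0
  bottom 5 bits -> offset = 16

Answer: 1 0 16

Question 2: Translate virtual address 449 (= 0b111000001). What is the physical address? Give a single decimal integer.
vaddr = 449 = 0b111000001
Split: l1_idx=3, l2_idx=2, offset=1
L1[3] = 0
L2[0][2] = 94
paddr = 94 * 32 + 1 = 3009

Answer: 3009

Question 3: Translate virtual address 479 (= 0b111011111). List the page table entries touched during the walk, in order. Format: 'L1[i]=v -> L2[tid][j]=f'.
Answer: L1[3]=0 -> L2[0][2]=94

Derivation:
vaddr = 479 = 0b111011111
Split: l1_idx=3, l2_idx=2, offset=31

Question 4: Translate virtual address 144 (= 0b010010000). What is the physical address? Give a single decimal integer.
Answer: 2832

Derivation:
vaddr = 144 = 0b010010000
Split: l1_idx=1, l2_idx=0, offset=16
L1[1] = 3
L2[3][0] = 88
paddr = 88 * 32 + 16 = 2832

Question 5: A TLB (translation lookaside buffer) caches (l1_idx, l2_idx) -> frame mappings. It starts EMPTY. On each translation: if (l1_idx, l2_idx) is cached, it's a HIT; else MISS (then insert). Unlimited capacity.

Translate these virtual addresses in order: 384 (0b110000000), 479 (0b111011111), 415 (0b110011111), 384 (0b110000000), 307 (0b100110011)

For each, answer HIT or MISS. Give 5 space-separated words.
Answer: MISS MISS HIT HIT MISS

Derivation:
vaddr=384: (3,0) not in TLB -> MISS, insert
vaddr=479: (3,2) not in TLB -> MISS, insert
vaddr=415: (3,0) in TLB -> HIT
vaddr=384: (3,0) in TLB -> HIT
vaddr=307: (2,1) not in TLB -> MISS, insert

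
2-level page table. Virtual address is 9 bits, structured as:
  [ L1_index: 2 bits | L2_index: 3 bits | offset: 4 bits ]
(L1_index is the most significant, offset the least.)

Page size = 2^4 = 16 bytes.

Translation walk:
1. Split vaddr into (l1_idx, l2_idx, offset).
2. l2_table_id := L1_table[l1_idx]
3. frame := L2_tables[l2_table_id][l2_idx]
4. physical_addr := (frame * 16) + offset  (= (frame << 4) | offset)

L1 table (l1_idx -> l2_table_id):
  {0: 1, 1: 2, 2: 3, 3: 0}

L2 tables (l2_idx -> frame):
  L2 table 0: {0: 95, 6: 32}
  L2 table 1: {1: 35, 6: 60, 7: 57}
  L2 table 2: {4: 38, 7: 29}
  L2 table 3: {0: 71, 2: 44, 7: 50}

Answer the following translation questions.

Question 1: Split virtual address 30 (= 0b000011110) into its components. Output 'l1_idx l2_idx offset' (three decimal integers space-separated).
vaddr = 30 = 0b000011110
  top 2 bits -> l1_idx = 0
  next 3 bits -> l2_idx = 1
  bottom 4 bits -> offset = 14

Answer: 0 1 14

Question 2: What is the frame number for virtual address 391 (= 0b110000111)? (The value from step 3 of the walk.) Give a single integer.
Answer: 95

Derivation:
vaddr = 391: l1_idx=3, l2_idx=0
L1[3] = 0; L2[0][0] = 95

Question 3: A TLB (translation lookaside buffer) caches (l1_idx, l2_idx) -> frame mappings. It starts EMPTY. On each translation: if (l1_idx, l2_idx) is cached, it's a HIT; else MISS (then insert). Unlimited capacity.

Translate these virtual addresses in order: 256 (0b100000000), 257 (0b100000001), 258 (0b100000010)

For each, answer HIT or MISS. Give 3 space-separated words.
Answer: MISS HIT HIT

Derivation:
vaddr=256: (2,0) not in TLB -> MISS, insert
vaddr=257: (2,0) in TLB -> HIT
vaddr=258: (2,0) in TLB -> HIT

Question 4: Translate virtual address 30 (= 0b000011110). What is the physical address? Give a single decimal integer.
vaddr = 30 = 0b000011110
Split: l1_idx=0, l2_idx=1, offset=14
L1[0] = 1
L2[1][1] = 35
paddr = 35 * 16 + 14 = 574

Answer: 574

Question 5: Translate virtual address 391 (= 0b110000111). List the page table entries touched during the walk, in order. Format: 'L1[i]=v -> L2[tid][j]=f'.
Answer: L1[3]=0 -> L2[0][0]=95

Derivation:
vaddr = 391 = 0b110000111
Split: l1_idx=3, l2_idx=0, offset=7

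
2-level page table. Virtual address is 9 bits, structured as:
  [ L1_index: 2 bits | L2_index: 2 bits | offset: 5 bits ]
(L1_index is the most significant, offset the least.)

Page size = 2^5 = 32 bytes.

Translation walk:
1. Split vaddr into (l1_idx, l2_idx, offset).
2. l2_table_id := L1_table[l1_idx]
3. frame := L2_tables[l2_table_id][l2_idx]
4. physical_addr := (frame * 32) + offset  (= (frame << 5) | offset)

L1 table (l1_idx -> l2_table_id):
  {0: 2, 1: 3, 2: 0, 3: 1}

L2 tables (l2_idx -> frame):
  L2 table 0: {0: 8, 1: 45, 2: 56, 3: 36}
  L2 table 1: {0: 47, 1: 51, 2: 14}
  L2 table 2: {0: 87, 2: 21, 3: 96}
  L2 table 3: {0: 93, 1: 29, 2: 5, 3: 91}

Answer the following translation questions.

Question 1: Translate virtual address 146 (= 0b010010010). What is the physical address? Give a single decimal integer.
vaddr = 146 = 0b010010010
Split: l1_idx=1, l2_idx=0, offset=18
L1[1] = 3
L2[3][0] = 93
paddr = 93 * 32 + 18 = 2994

Answer: 2994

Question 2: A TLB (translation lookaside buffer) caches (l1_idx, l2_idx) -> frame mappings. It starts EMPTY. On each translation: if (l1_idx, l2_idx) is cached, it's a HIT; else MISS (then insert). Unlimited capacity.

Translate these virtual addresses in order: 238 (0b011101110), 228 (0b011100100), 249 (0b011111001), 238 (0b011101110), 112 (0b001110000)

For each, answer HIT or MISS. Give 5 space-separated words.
vaddr=238: (1,3) not in TLB -> MISS, insert
vaddr=228: (1,3) in TLB -> HIT
vaddr=249: (1,3) in TLB -> HIT
vaddr=238: (1,3) in TLB -> HIT
vaddr=112: (0,3) not in TLB -> MISS, insert

Answer: MISS HIT HIT HIT MISS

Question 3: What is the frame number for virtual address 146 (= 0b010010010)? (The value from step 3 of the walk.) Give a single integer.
Answer: 93

Derivation:
vaddr = 146: l1_idx=1, l2_idx=0
L1[1] = 3; L2[3][0] = 93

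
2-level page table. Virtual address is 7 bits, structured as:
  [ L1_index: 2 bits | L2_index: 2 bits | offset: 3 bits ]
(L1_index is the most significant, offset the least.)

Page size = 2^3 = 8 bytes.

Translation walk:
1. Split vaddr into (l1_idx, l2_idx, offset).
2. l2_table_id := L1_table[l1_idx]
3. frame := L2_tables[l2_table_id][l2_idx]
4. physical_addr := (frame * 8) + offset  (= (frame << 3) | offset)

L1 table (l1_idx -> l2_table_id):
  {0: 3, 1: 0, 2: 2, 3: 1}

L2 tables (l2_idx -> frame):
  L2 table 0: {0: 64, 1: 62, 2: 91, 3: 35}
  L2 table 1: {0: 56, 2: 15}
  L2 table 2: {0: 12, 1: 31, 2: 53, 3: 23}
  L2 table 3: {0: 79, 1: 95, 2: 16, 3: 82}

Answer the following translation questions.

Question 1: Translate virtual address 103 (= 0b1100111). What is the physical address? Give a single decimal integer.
Answer: 455

Derivation:
vaddr = 103 = 0b1100111
Split: l1_idx=3, l2_idx=0, offset=7
L1[3] = 1
L2[1][0] = 56
paddr = 56 * 8 + 7 = 455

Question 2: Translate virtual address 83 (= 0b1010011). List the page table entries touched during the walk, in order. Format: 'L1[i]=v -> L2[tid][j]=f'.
Answer: L1[2]=2 -> L2[2][2]=53

Derivation:
vaddr = 83 = 0b1010011
Split: l1_idx=2, l2_idx=2, offset=3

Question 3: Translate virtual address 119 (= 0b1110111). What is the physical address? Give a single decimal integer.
vaddr = 119 = 0b1110111
Split: l1_idx=3, l2_idx=2, offset=7
L1[3] = 1
L2[1][2] = 15
paddr = 15 * 8 + 7 = 127

Answer: 127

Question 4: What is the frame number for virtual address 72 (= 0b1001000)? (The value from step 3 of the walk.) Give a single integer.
Answer: 31

Derivation:
vaddr = 72: l1_idx=2, l2_idx=1
L1[2] = 2; L2[2][1] = 31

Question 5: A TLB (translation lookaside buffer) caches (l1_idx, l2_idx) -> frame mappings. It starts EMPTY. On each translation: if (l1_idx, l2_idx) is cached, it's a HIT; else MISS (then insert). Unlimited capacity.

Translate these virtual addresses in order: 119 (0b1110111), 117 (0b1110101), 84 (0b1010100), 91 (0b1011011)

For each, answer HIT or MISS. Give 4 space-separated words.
Answer: MISS HIT MISS MISS

Derivation:
vaddr=119: (3,2) not in TLB -> MISS, insert
vaddr=117: (3,2) in TLB -> HIT
vaddr=84: (2,2) not in TLB -> MISS, insert
vaddr=91: (2,3) not in TLB -> MISS, insert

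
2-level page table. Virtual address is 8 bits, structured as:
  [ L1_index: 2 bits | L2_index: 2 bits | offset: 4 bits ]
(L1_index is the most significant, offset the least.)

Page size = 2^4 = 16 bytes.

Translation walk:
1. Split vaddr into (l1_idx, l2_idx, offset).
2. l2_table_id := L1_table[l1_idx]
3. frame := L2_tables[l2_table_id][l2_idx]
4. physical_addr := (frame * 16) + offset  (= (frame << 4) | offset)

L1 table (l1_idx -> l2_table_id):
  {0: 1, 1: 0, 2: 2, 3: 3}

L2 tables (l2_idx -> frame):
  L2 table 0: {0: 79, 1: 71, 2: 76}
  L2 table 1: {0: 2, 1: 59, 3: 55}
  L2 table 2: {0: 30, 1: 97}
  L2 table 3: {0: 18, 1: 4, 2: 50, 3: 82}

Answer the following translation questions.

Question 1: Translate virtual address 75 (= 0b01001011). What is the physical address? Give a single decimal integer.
vaddr = 75 = 0b01001011
Split: l1_idx=1, l2_idx=0, offset=11
L1[1] = 0
L2[0][0] = 79
paddr = 79 * 16 + 11 = 1275

Answer: 1275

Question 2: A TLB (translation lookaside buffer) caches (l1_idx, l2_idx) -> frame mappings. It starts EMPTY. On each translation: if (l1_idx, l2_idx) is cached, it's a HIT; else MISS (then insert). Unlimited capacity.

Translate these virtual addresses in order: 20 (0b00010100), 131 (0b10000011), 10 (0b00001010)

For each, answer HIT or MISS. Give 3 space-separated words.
Answer: MISS MISS MISS

Derivation:
vaddr=20: (0,1) not in TLB -> MISS, insert
vaddr=131: (2,0) not in TLB -> MISS, insert
vaddr=10: (0,0) not in TLB -> MISS, insert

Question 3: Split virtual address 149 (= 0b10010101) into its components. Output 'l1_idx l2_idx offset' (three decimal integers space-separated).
Answer: 2 1 5

Derivation:
vaddr = 149 = 0b10010101
  top 2 bits -> l1_idx = 2
  next 2 bits -> l2_idx = 1
  bottom 4 bits -> offset = 5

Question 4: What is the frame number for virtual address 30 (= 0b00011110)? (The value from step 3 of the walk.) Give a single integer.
vaddr = 30: l1_idx=0, l2_idx=1
L1[0] = 1; L2[1][1] = 59

Answer: 59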